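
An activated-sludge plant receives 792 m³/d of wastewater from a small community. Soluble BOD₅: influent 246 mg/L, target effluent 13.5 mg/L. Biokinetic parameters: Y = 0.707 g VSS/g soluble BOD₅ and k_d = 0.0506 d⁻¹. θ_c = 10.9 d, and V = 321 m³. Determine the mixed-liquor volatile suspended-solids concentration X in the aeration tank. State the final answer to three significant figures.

X = Y·Q·ΔS·θ_c / [V·(1 + k_d θ_c)] = 0.707 × 792 × (246 − 13.5) × 10.9 / [321 × (1 + 0.0506 × 10.9)] = 2849 mg/L.

X ≈ 2850 mg/L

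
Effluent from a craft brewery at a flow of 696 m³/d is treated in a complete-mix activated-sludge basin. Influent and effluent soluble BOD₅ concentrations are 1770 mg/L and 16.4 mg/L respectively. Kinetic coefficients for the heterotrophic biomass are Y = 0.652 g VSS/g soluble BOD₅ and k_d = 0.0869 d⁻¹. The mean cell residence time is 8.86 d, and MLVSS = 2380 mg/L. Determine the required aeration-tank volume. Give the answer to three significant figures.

Rearranging the biomass balance for a CMAS with decay, V = Y·Q·ΔS·θ_c / [X·(1+k_d θ_c)] = 0.652 × 696 × (1770 − 16.4) × 8.86 / [2380 × (1 + 0.0869 × 8.86)] = 7.05×10^6 / 4212 = 1674 m³.

V ≈ 1670 m³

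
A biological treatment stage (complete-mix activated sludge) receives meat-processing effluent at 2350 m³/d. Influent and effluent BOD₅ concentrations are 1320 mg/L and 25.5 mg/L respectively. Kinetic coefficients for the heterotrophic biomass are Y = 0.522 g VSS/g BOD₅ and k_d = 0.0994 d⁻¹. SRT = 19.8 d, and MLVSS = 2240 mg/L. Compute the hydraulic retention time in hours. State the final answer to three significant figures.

τ ≈ 48.3 h

From the SRT design equation V = Y Q (S₀−S) θ_c / [X (1 + k_d θ_c)] = 0.522 × 2350 × (1320 − 25.5) × 19.8 / [2240 × (1 + 0.0994 × 19.8)] = 3.14×10^7 / 6649 = 4729 m³.
Hydraulic retention time τ = V/Q = 4729 / 2350 = 2.012 d = 48.30 h.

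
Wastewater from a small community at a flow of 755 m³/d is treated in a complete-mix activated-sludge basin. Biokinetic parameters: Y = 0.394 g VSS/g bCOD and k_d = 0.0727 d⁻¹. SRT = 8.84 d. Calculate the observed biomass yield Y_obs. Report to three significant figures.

Y_obs ≈ 0.240 g VSS/g bCOD

Y_obs = Y / (1 + k_d θ_c) = 0.394 / (1 + 0.0727 × 8.84) = 0.394 / 1.643 = 0.2399.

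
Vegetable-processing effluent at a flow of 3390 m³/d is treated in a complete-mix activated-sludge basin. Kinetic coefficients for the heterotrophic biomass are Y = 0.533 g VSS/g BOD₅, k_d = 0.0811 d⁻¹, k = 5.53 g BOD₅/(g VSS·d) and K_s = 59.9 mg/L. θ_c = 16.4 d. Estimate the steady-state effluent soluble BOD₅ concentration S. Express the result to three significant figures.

S ≈ 3.03 mg/L

Effluent substrate depends only on kinetics and SRT: S = K_s(1 + k_d θ_c) / [θ_c(Yk − k_d) − 1] = 59.9 × (1 + 0.0811 × 16.4) / [16.4 × (0.533 × 5.53 − 0.0811) − 1] = 139.6 / 46.01 = 3.034 mg/L.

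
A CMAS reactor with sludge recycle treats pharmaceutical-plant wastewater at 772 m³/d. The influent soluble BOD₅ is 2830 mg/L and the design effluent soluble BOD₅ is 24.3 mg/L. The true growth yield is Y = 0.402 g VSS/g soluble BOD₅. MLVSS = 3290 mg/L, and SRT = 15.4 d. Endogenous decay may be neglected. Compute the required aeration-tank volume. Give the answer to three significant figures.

V·X = Y·Q·ΔS·θ_c gives V = 0.402 × 772 × (2830 − 24.3) × 15.4 / 3290 = 4076 m³.

V ≈ 4080 m³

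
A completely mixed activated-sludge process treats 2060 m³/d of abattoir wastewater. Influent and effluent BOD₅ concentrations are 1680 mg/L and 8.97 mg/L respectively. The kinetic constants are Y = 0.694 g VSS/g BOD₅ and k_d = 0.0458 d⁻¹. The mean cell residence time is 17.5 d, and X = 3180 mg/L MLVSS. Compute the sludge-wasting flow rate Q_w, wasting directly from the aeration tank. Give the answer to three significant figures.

From the SRT design equation V = Y Q (S₀−S) θ_c / [X (1 + k_d θ_c)] = 0.694 × 2060 × (1680 − 8.97) × 17.5 / [3180 × (1 + 0.0458 × 17.5)] = 4.18×10^7 / 5729 = 7298 m³.
For wasting at MLVSS concentration, Q_w = V/θ_c = 7298/17.5 = 417.0 m³/d.

Q_w ≈ 417 m³/d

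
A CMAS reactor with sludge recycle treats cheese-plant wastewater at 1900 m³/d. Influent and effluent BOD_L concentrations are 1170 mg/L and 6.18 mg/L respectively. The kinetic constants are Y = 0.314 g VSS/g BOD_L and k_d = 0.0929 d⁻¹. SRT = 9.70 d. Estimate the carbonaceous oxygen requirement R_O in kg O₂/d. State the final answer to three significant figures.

R_O ≈ 1690 kg O₂/d

The observed yield is Y_obs = Y/(1 + k_d·θ_c) = 0.314 / (1 + 0.0929 × 9.70) = 0.314 / 1.901 = 0.1652 g VSS per g BOD_L removed.
ΔS = 1170 − 6.18 = 1164 mg/L, so the substrate removal rate is 1900 × 1164/1000 = 2211 kg BOD_L/d.
Net sludge production P_X = 0.1652 × 2211 = 365.2 kg VSS/d.
R_O = Q·(S₀ − S) − 1.42·P_X = 2211 − 1.42 × 365.2 = 1693 kg O₂/d.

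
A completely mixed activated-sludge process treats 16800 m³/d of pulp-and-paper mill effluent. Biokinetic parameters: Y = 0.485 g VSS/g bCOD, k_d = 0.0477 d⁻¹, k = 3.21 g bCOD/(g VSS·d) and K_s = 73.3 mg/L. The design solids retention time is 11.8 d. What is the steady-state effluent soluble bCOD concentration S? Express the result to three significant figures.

For a completely mixed reactor with recycle the Lawrence–McCarty relation gives S = K_s·(1 + k_d·θ_c) / [θ_c·(Y·k − k_d) − 1] = 73.3 × (1 + 0.0477 × 11.8) / [11.8 × (0.485 × 3.21 − 0.0477) − 1] = 114.6 / 16.81 = 6.816 mg/L.

S ≈ 6.82 mg/L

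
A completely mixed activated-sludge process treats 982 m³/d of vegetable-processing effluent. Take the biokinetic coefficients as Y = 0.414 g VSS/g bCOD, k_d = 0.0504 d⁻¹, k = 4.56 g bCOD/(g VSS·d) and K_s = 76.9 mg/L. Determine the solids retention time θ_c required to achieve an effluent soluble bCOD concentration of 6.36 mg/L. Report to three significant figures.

θ_c ≈ 10.7 d

From 1/θ_c = Y·k·S/(K_s + S) − k_d: Y·k·S/(K_s+S) = 0.414 × 4.56 × 6.36 / (76.9 + 6.36) = 0.1442 d⁻¹.
θ_c = 1/(μ − k_d) = 1/(0.1442 − 0.0504) = 1/0.09381 = 10.66 d.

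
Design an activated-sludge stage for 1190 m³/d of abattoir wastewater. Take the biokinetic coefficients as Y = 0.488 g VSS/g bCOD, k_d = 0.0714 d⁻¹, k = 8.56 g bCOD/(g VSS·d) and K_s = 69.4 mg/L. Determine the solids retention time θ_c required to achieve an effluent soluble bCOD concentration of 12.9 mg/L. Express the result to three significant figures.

Specific growth rate at S = 12.9 mg/L: μ = YkS/(K_s+S) = 0.488·8.56·12.9/(69.4+12.9) = 0.6548 d⁻¹.
θ_c = 1/(μ − k_d) = 1/(0.6548 − 0.0714) = 1/0.5834 = 1.714 d.

θ_c ≈ 1.71 d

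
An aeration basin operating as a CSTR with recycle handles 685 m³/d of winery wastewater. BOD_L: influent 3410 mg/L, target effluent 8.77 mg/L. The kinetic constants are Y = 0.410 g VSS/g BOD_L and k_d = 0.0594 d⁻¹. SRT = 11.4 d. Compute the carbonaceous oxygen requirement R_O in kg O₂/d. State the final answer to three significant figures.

Y_obs = Y / (1 + k_d θ_c) = 0.410 / (1 + 0.0594 × 11.4) = 0.410 / 1.677 = 0.2445.
Q·(S₀ − S) = 685 × (3410 − 8.77) × 10⁻³ = 2330 kg/d removed.
P_X = Y_obs·Q·(S₀ − S) = 0.2445 × 2330 = 569.6 kg VSS/d.
R_O = Q·ΔS − 1.42 P_X = 2330 − 808.8 = 1521 kg O₂/d.

R_O ≈ 1520 kg O₂/d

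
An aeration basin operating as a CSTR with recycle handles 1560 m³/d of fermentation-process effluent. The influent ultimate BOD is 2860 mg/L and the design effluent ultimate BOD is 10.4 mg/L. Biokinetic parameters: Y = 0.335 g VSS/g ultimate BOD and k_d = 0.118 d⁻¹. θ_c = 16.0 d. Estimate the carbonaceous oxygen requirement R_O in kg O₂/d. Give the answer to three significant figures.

The observed yield is Y_obs = Y/(1 + k_d·θ_c) = 0.335 / (1 + 0.118 × 16.0) = 0.335 / 2.888 = 0.1160 g VSS per g ultimate BOD removed.
ΔS = 2860 − 10.4 = 2850 mg/L, so the substrate removal rate is 1560 × 2850/1000 = 4445 kg ultimate BOD/d.
Biomass synthesised: P_X = Y_obs × 4445 = 515.7 kg VSS/d.
R_O = Q·(S₀ − S) − 1.42·P_X = 4445 − 1.42 × 515.7 = 3713 kg O₂/d.

R_O ≈ 3710 kg O₂/d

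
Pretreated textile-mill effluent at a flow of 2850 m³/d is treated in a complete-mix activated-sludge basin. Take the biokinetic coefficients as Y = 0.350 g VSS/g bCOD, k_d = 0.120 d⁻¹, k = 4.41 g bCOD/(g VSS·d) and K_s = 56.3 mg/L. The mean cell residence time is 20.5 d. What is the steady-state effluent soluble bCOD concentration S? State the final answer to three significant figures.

For a completely mixed reactor with recycle the Lawrence–McCarty relation gives S = K_s·(1 + k_d·θ_c) / [θ_c·(Y·k − k_d) − 1] = 56.3 × (1 + 0.120 × 20.5) / [20.5 × (0.350 × 4.41 − 0.120) − 1] = 194.8 / 28.18 = 6.912 mg/L.

S ≈ 6.91 mg/L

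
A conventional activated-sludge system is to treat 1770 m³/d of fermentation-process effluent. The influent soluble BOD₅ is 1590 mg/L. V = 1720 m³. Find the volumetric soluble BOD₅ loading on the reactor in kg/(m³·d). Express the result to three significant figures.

L_v ≈ 1.64 kg soluble BOD₅/(m³·d)

L_v = Q S₀ / V = 1770 × 1590 × 10⁻³ / 1720 = 1.636 kg/(m³·d).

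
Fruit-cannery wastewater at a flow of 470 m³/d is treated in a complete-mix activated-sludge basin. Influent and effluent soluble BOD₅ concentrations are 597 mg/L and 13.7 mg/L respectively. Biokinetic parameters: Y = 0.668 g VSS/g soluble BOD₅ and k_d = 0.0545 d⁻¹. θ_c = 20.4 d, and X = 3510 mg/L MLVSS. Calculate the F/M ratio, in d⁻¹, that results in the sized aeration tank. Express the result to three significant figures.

Rearranging the biomass balance for a CMAS with decay, V = Y·Q·ΔS·θ_c / [X·(1+k_d θ_c)] = 0.668 × 470 × (597 − 13.7) × 20.4 / [3510 × (1 + 0.0545 × 20.4)] = 3.74×10^6 / 7412 = 504.0 m³.
F/M = applied load / biomass = Q·S₀/(V·X) = 470 × 597 / (504.0 × 3510) = 0.1586 d⁻¹.

F/M ≈ 0.159 d⁻¹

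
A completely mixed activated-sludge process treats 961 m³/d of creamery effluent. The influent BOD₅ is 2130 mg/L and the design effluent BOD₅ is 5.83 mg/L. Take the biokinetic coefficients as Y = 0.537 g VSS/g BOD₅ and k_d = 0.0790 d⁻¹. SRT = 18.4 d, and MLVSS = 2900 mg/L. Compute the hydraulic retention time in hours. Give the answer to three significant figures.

From the SRT design equation V = Y Q (S₀−S) θ_c / [X (1 + k_d θ_c)] = 0.537 × 961 × (2130 − 5.83) × 18.4 / [2900 × (1 + 0.0790 × 18.4)] = 2.02×10^7 / 7115 = 2835 m³.
Hydraulic retention time τ = V/Q = 2835 / 961 = 2.950 d = 70.79 h.

τ ≈ 70.8 h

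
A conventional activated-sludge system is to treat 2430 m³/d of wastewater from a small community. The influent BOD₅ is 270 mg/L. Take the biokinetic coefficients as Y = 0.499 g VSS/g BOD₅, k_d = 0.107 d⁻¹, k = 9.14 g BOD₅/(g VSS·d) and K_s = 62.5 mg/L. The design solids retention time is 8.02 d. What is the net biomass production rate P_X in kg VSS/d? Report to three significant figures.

P_X ≈ 174 kg VSS/d

Effluent substrate depends only on kinetics and SRT: S = K_s(1 + k_d θ_c) / [θ_c(Yk − k_d) − 1] = 62.5 × (1 + 0.107 × 8.02) / [8.02 × (0.499 × 9.14 − 0.107) − 1] = 116.1 / 34.72 = 3.345 mg/L.
Observed yield with endogenous decay: Y_obs = Y / (1 + k_d·θ_c) = 0.499 / (1 + 0.107 × 8.02) = 0.499 / 1.858 = 0.2685 g VSS/g BOD₅.
Mass of BOD₅ removed per day: Q(S₀ − S) = 2430 × 266.7 g/m³ = 648.0 kg/d.
So the net sludge growth is P_X = 0.2685 × 648.0 = 174.0 kg VSS/d.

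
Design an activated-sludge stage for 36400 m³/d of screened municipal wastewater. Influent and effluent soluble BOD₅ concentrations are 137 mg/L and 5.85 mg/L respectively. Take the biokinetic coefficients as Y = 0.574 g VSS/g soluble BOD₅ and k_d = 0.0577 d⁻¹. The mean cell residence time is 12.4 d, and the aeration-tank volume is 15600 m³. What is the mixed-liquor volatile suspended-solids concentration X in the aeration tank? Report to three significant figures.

X ≈ 1270 mg/L

Solving the biomass balance for X: X = Y Q (S₀−S) θ_c / [V (1+k_d θ_c)] = 0.574 × 36400 × (137 − 5.85) × 12.4 / [15600 × (1 + 0.0577 × 12.4)] = 1270 mg/L.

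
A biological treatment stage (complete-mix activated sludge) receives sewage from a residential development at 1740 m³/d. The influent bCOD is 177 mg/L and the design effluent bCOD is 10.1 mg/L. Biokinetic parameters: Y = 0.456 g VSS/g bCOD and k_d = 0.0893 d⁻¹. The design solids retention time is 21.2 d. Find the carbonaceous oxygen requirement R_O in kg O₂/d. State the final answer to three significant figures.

Y_obs = Y / (1 + k_d θ_c) = 0.456 / (1 + 0.0893 × 21.2) = 0.456 / 2.893 = 0.1576.
Mass of bCOD removed per day: Q(S₀ − S) = 1740 × 166.9 g/m³ = 290.4 kg/d.
Net sludge production P_X = 0.1576 × 290.4 = 45.77 kg VSS/d.
R_O = Q·(S₀ − S) − 1.42·P_X = 290.4 − 1.42 × 45.77 = 225.4 kg O₂/d.

R_O ≈ 225 kg O₂/d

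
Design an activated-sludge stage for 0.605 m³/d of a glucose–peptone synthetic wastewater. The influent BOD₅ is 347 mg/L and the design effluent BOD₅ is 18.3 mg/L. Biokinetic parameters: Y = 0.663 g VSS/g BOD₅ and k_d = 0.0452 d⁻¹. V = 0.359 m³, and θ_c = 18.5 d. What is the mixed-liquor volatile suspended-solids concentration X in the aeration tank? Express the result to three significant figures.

X ≈ 3700 mg/L

Solving the biomass balance for X: X = Y Q (S₀−S) θ_c / [V (1+k_d θ_c)] = 0.663 × 0.605 × (347 − 18.3) × 18.5 / [0.359 × (1 + 0.0452 × 18.5)] = 3700 mg/L.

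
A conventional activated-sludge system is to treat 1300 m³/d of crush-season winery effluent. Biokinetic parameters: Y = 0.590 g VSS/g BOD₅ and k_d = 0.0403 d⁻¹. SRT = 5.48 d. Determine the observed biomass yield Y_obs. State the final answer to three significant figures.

Correct the yield for decay: Y_obs = Y/(1 + k_d θ_c) = 0.590 / (1 + 0.0403 × 5.48) = 0.590 / 1.221 = 0.4833.

Y_obs ≈ 0.483 g VSS/g BOD₅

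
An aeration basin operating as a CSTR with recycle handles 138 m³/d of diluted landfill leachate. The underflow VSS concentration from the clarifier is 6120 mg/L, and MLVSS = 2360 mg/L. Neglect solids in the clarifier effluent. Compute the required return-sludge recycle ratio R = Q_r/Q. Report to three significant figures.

R ≈ 0.628

R = Q_r/Q = X/(X_r − X) = 2360 / (6120 − 2360) = 0.6277.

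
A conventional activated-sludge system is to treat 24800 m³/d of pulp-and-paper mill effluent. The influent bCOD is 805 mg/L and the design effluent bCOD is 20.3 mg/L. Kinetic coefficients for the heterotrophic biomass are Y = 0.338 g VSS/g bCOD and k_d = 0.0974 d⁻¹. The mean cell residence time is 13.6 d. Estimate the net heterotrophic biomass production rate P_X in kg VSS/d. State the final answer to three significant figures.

Correct the yield for decay: Y_obs = Y/(1 + k_d θ_c) = 0.338 / (1 + 0.0974 × 13.6) = 0.338 / 2.325 = 0.1454.
Substrate removed = Q·(S₀ − S) = 24800 m³/d × (805 − 20.3) g/m³ = 1.95×10^7 g/d = 19461 kg/d.
P_X = Y_obs · Q(S₀ − S) = 0.1454 × 19461 = 2830 kg VSS/d.

P_X ≈ 2830 kg VSS/d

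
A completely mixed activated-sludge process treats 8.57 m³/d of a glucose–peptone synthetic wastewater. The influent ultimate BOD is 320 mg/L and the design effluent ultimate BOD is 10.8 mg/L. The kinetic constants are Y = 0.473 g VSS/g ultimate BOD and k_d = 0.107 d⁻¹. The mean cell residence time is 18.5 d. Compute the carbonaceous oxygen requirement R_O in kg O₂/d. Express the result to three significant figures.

Y_obs = Y / (1 + k_d θ_c) = 0.473 / (1 + 0.107 × 18.5) = 0.473 / 2.979 = 0.1588.
Q·(S₀ − S) = 8.57 × (320 − 10.8) × 10⁻³ = 2.650 kg/d removed.
Net sludge production P_X = 0.1588 × 2.650 = 0.4207 kg VSS/d.
R_O = Q·(S₀ − S) − 1.42·P_X = 2.650 − 1.42 × 0.4207 = 2.052 kg O₂/d.

R_O ≈ 2.05 kg O₂/d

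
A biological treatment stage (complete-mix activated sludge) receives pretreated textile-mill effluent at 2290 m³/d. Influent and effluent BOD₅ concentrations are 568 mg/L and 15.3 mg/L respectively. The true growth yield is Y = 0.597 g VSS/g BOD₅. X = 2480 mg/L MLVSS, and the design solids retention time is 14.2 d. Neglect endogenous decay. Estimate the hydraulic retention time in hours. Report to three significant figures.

τ ≈ 45.3 h

Biomass mass balance (decay neglected): V·X = Y·Q·(S₀ − S)·θ_c, so V = 0.597 × 2290 × (568 − 15.3) × 14.2 / 2480 = 4326 m³.
τ = V/Q = 4326/2290 = 1.889 d, or 45.34 h.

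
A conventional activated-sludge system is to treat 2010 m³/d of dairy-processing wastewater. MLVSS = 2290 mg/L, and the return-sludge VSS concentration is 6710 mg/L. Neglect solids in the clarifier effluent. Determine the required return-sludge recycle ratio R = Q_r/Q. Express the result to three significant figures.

R = Q_r/Q = X/(X_r − X) = 2290 / (6710 − 2290) = 0.5181.

R ≈ 0.518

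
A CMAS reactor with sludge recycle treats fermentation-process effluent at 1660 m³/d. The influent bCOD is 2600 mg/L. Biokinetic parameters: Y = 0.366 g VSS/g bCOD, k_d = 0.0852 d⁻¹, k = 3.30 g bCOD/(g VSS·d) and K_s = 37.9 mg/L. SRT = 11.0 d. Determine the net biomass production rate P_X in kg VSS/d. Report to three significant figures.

For a completely mixed reactor with recycle the Lawrence–McCarty relation gives S = K_s·(1 + k_d·θ_c) / [θ_c·(Y·k − k_d) − 1] = 37.9 × (1 + 0.0852 × 11.0) / [11.0 × (0.366 × 3.30 − 0.0852) − 1] = 73.42 / 11.35 = 6.470 mg/L.
Y_obs = Y / (1 + k_d θ_c) = 0.366 / (1 + 0.0852 × 11.0) = 0.366 / 1.937 = 0.1889.
Q·(S₀ − S) = 1660 × (2600 − 6.47) × 10⁻³ = 4305 kg/d removed.
So the net sludge growth is P_X = 0.1889 × 4305 = 813.4 kg VSS/d.

P_X ≈ 813 kg VSS/d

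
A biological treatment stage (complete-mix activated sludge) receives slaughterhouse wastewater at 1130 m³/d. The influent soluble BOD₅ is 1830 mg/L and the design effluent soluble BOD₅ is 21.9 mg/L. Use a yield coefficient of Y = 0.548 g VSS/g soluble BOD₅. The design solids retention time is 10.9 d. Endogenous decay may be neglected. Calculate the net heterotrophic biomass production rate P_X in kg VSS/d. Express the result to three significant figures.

With endogenous decay neglected, the observed yield equals the true yield: Y_obs = Y = 0.548 g VSS/g soluble BOD₅.
Q·(S₀ − S) = 1130 × (1830 − 21.9) × 10⁻³ = 2043 kg/d removed.
P_X = Y_obs · Q(S₀ − S) = 0.5480 × 2043 = 1120 kg VSS/d.

P_X ≈ 1120 kg VSS/d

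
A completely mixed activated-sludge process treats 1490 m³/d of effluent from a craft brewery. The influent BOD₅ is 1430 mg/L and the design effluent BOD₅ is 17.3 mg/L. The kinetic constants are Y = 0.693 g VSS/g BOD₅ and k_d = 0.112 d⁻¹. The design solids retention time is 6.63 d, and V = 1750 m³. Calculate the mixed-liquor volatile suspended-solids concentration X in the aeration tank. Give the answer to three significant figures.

X ≈ 3170 mg/L

Solving the biomass balance for X: X = Y Q (S₀−S) θ_c / [V (1+k_d θ_c)] = 0.693 × 1490 × (1430 − 17.3) × 6.63 / [1750 × (1 + 0.112 × 6.63)] = 3171 mg/L.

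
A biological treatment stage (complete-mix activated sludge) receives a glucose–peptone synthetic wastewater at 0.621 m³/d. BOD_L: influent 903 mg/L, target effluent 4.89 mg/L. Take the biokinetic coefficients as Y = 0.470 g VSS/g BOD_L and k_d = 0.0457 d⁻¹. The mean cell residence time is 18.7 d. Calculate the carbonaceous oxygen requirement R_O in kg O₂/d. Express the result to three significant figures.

The observed yield is Y_obs = Y/(1 + k_d·θ_c) = 0.470 / (1 + 0.0457 × 18.7) = 0.470 / 1.855 = 0.2534 g VSS per g BOD_L removed.
Substrate removed = Q·(S₀ − S) = 0.621 m³/d × (903 − 4.89) g/m³ = 5.58×10^2 g/d = 0.5577 kg/d.
P_X = Y_obs·Q·(S₀ − S) = 0.2534 × 0.5577 = 0.1413 kg VSS/d.
R_O = Q·ΔS − 1.42 P_X = 0.5577 − 0.2007 = 0.3570 kg O₂/d.

R_O ≈ 0.357 kg O₂/d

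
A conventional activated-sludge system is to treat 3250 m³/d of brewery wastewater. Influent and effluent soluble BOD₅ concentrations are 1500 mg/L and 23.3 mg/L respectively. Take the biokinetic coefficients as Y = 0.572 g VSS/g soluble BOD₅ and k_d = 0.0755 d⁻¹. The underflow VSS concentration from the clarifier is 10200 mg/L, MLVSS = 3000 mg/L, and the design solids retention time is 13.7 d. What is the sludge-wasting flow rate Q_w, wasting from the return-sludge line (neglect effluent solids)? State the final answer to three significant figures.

Steady-state biomass mass balance: V·X·(1 + k_d·θ_c) = Y·Q·(S₀ − S)·θ_c, so V = 0.572 × 3250 × (1500 − 23.3) × 13.7 / [3000 × (1 + 0.0755 × 13.7)] = 3.76×10^7 / 6103 = 6162 m³.
θ_c = V·X/(Q_w·X_r) when wasting from the recycle, so Q_w = V·X/(θ_c·X_r) = 6162 × 3000 / (13.7 × 10200) = 132.3 m³/d.

Q_w ≈ 132 m³/d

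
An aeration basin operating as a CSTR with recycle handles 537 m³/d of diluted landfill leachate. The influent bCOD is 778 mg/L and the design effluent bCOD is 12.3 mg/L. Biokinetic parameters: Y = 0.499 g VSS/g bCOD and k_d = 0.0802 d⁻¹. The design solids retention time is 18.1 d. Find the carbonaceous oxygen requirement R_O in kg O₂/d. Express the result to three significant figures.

The observed yield is Y_obs = Y/(1 + k_d·θ_c) = 0.499 / (1 + 0.0802 × 18.1) = 0.499 / 2.452 = 0.2035 g VSS per g bCOD removed.
Substrate removed = Q·(S₀ − S) = 537 m³/d × (778 − 12.3) g/m³ = 4.11×10^5 g/d = 411.2 kg/d.
Biomass synthesised: P_X = Y_obs × 411.2 = 83.69 kg VSS/d.
Carbonaceous O₂ demand = substrate oxidised − cell-mass equivalent = 411.2 − 1.42 × 83.69 = 292.3 kg O₂/d.

R_O ≈ 292 kg O₂/d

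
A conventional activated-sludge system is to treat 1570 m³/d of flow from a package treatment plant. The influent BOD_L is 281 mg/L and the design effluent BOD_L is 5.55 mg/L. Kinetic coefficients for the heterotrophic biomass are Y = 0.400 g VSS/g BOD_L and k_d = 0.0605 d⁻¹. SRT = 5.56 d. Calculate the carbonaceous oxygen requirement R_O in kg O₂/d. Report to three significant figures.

R_O ≈ 249 kg O₂/d

The observed yield is Y_obs = Y/(1 + k_d·θ_c) = 0.400 / (1 + 0.0605 × 5.56) = 0.400 / 1.336 = 0.2993 g VSS per g BOD_L removed.
Substrate removed = Q·(S₀ − S) = 1570 m³/d × (281 − 5.55) g/m³ = 4.32×10^5 g/d = 432.5 kg/d.
Net sludge production P_X = 0.2993 × 432.5 = 129.4 kg VSS/d.
Carbonaceous O₂ demand = substrate oxidised − cell-mass equivalent = 432.5 − 1.42 × 129.4 = 248.7 kg O₂/d.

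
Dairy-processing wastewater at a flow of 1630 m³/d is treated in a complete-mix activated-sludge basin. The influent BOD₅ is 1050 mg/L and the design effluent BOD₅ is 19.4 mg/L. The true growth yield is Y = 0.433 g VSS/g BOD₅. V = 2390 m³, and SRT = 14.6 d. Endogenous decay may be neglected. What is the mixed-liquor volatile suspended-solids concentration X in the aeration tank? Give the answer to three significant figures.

X ≈ 4440 mg/L

From V·X = Y·Q·(S₀ − S)·θ_c (decay neglected): X = 0.433 × 1630 × (1050 − 19.4) × 14.6 / 2390 = 4443 mg/L.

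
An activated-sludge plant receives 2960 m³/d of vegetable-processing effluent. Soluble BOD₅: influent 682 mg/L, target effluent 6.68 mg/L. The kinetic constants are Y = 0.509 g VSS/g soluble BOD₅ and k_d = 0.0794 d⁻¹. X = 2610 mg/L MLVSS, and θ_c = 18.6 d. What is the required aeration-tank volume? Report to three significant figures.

V ≈ 2930 m³

Rearranging the biomass balance for a CMAS with decay, V = Y·Q·ΔS·θ_c / [X·(1+k_d θ_c)] = 0.509 × 2960 × (682 − 6.68) × 18.6 / [2610 × (1 + 0.0794 × 18.6)] = 1.89×10^7 / 6465 = 2927 m³.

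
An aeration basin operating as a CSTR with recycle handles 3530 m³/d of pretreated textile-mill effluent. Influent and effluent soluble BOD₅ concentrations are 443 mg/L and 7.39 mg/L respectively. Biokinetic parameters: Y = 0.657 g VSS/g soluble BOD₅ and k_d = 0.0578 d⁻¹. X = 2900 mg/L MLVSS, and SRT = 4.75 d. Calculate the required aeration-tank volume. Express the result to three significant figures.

V ≈ 1300 m³

Steady-state biomass mass balance: V·X·(1 + k_d·θ_c) = Y·Q·(S₀ − S)·θ_c, so V = 0.657 × 3530 × (443 − 7.39) × 4.75 / [2900 × (1 + 0.0578 × 4.75)] = 4.8×10^6 / 3696 = 1298 m³.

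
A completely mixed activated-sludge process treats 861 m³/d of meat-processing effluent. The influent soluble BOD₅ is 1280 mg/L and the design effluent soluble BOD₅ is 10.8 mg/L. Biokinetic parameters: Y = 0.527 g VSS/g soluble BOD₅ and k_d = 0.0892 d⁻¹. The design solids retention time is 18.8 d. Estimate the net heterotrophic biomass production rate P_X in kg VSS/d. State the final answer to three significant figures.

P_X ≈ 215 kg VSS/d

The observed yield is Y_obs = Y/(1 + k_d·θ_c) = 0.527 / (1 + 0.0892 × 18.8) = 0.527 / 2.677 = 0.1969 g VSS per g soluble BOD₅ removed.
Q·(S₀ − S) = 861 × (1280 − 10.8) × 10⁻³ = 1093 kg/d removed.
Net biomass production P_X = Y_obs × Q·(S₀ − S) = 0.1969 × 1093 = 215.1 kg VSS/d.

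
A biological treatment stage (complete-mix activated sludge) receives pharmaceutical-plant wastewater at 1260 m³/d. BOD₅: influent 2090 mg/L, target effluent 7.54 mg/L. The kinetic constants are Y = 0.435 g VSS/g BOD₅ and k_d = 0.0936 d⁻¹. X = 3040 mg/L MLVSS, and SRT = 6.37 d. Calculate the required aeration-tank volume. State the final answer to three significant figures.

From the SRT design equation V = Y Q (S₀−S) θ_c / [X (1 + k_d θ_c)] = 0.435 × 1260 × (2090 − 7.54) × 6.37 / [3040 × (1 + 0.0936 × 6.37)] = 7.27×10^6 / 4853 = 1498 m³.

V ≈ 1500 m³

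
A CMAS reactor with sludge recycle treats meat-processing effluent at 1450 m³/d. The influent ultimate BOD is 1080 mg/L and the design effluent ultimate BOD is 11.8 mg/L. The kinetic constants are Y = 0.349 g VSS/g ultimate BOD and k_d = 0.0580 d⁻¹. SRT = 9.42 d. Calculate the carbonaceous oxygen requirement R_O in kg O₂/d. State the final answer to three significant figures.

R_O ≈ 1050 kg O₂/d

The observed yield is Y_obs = Y/(1 + k_d·θ_c) = 0.349 / (1 + 0.0580 × 9.42) = 0.349 / 1.546 = 0.2257 g VSS per g ultimate BOD removed.
Mass of ultimate BOD removed per day: Q(S₀ − S) = 1450 × 1068 g/m³ = 1549 kg/d.
Biomass synthesised: P_X = Y_obs × 1549 = 349.6 kg VSS/d.
Carbonaceous O₂ demand = substrate oxidised − cell-mass equivalent = 1549 − 1.42 × 349.6 = 1052 kg O₂/d.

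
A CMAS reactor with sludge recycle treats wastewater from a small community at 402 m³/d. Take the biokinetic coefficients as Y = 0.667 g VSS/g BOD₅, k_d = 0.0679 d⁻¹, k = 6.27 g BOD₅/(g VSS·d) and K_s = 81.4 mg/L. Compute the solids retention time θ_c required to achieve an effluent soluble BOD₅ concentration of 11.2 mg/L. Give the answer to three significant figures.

θ_c ≈ 2.28 d

Specific growth rate at S = 11.2 mg/L: μ = YkS/(K_s+S) = 0.667·6.27·11.2/(81.4+11.2) = 0.5058 d⁻¹.
1/θ_c = 0.5058 − 0.0679 = 0.4379 d⁻¹, so θ_c = 2.283 d.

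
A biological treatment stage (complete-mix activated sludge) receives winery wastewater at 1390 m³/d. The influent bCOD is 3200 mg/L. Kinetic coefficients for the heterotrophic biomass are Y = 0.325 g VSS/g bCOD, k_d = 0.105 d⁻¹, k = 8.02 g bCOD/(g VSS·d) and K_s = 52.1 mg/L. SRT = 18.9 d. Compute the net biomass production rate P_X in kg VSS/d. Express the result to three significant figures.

P_X ≈ 484 kg VSS/d

Effluent substrate depends only on kinetics and SRT: S = K_s(1 + k_d θ_c) / [θ_c(Yk − k_d) − 1] = 52.1 × (1 + 0.105 × 18.9) / [18.9 × (0.325 × 8.02 − 0.105) − 1] = 155.5 / 46.28 = 3.360 mg/L.
Correct the yield for decay: Y_obs = Y/(1 + k_d θ_c) = 0.325 / (1 + 0.105 × 18.9) = 0.325 / 2.984 = 0.1089.
Substrate removed = Q·(S₀ − S) = 1390 m³/d × (3200 − 3.36) g/m³ = 4.44×10^6 g/d = 4443 kg/d.
Net biomass production P_X = Y_obs × Q·(S₀ − S) = 0.1089 × 4443 = 483.9 kg VSS/d.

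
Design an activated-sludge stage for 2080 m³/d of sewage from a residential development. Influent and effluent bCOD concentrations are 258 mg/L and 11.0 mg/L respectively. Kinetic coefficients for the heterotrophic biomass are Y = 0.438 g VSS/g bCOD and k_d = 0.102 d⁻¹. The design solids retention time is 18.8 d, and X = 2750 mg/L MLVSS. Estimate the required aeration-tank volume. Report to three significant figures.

Rearranging the biomass balance for a CMAS with decay, V = Y·Q·ΔS·θ_c / [X·(1+k_d θ_c)] = 0.438 × 2080 × (258 − 11.0) × 18.8 / [2750 × (1 + 0.102 × 18.8)] = 4.23×10^6 / 8023 = 527.3 m³.

V ≈ 527 m³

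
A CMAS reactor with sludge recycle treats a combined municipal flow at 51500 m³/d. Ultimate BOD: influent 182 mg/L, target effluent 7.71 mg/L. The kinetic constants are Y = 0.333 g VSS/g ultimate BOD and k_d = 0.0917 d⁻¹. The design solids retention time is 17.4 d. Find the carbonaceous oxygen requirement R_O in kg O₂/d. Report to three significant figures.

The observed yield is Y_obs = Y/(1 + k_d·θ_c) = 0.333 / (1 + 0.0917 × 17.4) = 0.333 / 2.596 = 0.1283 g VSS per g ultimate BOD removed.
Substrate removed = Q·(S₀ − S) = 51500 m³/d × (182 − 7.71) g/m³ = 8.98×10^6 g/d = 8976 kg/d.
Net sludge production P_X = 0.1283 × 8976 = 1152 kg VSS/d.
Carbonaceous O₂ demand = substrate oxidised − cell-mass equivalent = 8976 − 1.42 × 1152 = 7341 kg O₂/d.

R_O ≈ 7340 kg O₂/d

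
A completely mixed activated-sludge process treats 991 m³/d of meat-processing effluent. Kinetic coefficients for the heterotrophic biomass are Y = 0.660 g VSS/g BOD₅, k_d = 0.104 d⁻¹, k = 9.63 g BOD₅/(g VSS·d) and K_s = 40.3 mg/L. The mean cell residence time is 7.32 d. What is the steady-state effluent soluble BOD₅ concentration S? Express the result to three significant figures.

From the Monod/SRT balance for a CMAS, S = K_s·(1+k_d θ_c)/[θ_c·(Y k − k_d) − 1] = 40.3 × (1 + 0.104 × 7.32) / [7.32 × (0.660 × 9.63 − 0.104) − 1] = 70.98 / 44.76 = 1.586 mg/L.

S ≈ 1.59 mg/L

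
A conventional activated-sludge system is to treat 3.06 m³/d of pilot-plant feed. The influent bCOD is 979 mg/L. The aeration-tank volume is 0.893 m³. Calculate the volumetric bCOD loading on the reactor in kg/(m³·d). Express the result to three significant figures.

Volumetric loading L_v = Q·S₀ / V = 3.06 × 979 g/m³ / 0.8930 m³ = 3355 g/(m³·d) = 3.355 kg bCOD/(m³·d).

L_v ≈ 3.35 kg bCOD/(m³·d)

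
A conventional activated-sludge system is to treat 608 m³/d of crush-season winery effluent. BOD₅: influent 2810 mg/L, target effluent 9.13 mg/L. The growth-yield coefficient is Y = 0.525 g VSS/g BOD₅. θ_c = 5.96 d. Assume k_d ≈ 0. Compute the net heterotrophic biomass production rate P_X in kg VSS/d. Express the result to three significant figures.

P_X ≈ 894 kg VSS/d

Since k_d ≈ 0, Y_obs = Y = 0.525 g VSS/g BOD₅.
ΔS = 2810 − 9.13 = 2801 mg/L, so the substrate removal rate is 608 × 2801/1000 = 1703 kg BOD₅/d.
P_X = Y_obs · Q(S₀ − S) = 0.5250 × 1703 = 894.0 kg VSS/d.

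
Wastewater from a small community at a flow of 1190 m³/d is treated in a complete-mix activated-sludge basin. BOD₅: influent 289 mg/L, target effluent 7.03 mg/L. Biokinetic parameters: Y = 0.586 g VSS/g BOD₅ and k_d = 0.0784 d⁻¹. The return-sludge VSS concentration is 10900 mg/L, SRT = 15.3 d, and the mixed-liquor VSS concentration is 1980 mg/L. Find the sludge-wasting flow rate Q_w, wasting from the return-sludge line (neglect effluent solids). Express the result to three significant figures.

Q_w ≈ 8.20 m³/d

Rearranging the biomass balance for a CMAS with decay, V = Y·Q·ΔS·θ_c / [X·(1+k_d θ_c)] = 0.586 × 1190 × (289 − 7.03) × 15.3 / [1980 × (1 + 0.0784 × 15.3)] = 3.01×10^6 / 4355 = 690.8 m³.
θ_c = V·X/(Q_w·X_r) when wasting from the recycle, so Q_w = V·X/(θ_c·X_r) = 690.8 × 1980 / (15.3 × 10900) = 8.201 m³/d.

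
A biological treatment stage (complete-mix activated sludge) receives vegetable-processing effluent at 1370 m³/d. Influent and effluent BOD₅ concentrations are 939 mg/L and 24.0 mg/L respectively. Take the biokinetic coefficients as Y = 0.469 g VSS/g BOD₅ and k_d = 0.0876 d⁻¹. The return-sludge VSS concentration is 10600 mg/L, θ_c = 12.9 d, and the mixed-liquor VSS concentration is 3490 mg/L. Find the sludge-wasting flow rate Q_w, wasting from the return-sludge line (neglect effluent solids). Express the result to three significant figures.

Q_w ≈ 26.0 m³/d

Steady-state biomass mass balance: V·X·(1 + k_d·θ_c) = Y·Q·(S₀ − S)·θ_c, so V = 0.469 × 1370 × (939 − 24.0) × 12.9 / [3490 × (1 + 0.0876 × 12.9)] = 7.58×10^6 / 7434 = 1020 m³.
θ_c = V·X/(Q_w·X_r) when wasting from the recycle, so Q_w = V·X/(θ_c·X_r) = 1020 × 3490 / (12.9 × 10600) = 26.04 m³/d.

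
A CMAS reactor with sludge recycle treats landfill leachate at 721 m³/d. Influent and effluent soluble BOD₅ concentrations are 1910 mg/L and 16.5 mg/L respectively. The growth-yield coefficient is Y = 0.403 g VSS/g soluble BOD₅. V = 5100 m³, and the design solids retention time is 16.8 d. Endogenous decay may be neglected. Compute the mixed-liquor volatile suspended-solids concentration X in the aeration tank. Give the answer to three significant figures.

X ≈ 1810 mg/L

X = Y·Q·ΔS·θ_c / V = 0.403 × 721 × (1910 − 16.5) × 16.8 / 5100 = 1812 mg/L.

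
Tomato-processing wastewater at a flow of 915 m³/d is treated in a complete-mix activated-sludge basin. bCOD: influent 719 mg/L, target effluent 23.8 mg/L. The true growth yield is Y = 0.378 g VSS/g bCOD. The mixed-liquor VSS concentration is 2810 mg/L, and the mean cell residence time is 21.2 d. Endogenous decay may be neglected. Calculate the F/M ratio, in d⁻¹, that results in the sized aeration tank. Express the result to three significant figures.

With k_d = 0 the design equation reduces to V = Y Q (S₀−S) θ_c / X = 0.378 × 915 × (719 − 23.8) × 21.2 / 2810 = 1814 m³.
Food-to-microorganism ratio F/M = Q S₀ / (V X) = 915 × 719 / (1814 × 2810) = 0.1291 d⁻¹.

F/M ≈ 0.129 d⁻¹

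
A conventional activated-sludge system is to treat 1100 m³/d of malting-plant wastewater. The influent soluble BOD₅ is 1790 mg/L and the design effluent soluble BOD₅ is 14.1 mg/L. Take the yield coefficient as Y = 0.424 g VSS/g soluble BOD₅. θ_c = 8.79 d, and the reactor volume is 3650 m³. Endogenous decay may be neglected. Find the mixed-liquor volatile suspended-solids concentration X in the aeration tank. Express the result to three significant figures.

X ≈ 1990 mg/L

Without decay, X = Y Q (S₀−S) θ_c / V = 0.424 × 1100 × (1790 − 14.1) × 8.79 / 3650 = 1995 mg/L.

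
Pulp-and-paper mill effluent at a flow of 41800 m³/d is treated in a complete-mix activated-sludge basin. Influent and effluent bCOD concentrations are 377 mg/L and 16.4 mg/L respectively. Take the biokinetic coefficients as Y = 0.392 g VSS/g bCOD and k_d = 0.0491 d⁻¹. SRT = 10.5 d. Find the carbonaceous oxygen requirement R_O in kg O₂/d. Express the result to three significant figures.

Observed yield with endogenous decay: Y_obs = Y / (1 + k_d·θ_c) = 0.392 / (1 + 0.0491 × 10.5) = 0.392 / 1.516 = 0.2587 g VSS/g bCOD.
ΔS = 377 − 16.4 = 360.6 mg/L, so the substrate removal rate is 41800 × 360.6/1000 = 15073 kg bCOD/d.
Biomass synthesised: P_X = Y_obs × 15073 = 3899 kg VSS/d.
R_O = Q·ΔS − 1.42 P_X = 15073 − 5536 = 9537 kg O₂/d.

R_O ≈ 9540 kg O₂/d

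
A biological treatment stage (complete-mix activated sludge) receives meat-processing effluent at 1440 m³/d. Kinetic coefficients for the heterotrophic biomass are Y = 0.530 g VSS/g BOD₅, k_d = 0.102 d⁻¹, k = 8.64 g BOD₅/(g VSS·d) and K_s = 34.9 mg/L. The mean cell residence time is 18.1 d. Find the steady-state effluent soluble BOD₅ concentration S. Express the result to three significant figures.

For a completely mixed reactor with recycle the Lawrence–McCarty relation gives S = K_s·(1 + k_d·θ_c) / [θ_c·(Y·k − k_d) − 1] = 34.9 × (1 + 0.102 × 18.1) / [18.1 × (0.530 × 8.64 − 0.102) − 1] = 99.33 / 80.04 = 1.241 mg/L.

S ≈ 1.24 mg/L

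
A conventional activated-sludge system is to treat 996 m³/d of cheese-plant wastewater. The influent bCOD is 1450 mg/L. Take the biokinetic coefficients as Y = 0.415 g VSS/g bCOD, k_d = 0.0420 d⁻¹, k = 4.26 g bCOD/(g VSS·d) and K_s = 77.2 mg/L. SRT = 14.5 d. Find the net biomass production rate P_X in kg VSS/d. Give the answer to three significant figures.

P_X ≈ 371 kg VSS/d

For a completely mixed reactor with recycle the Lawrence–McCarty relation gives S = K_s·(1 + k_d·θ_c) / [θ_c·(Y·k − k_d) − 1] = 77.2 × (1 + 0.0420 × 14.5) / [14.5 × (0.415 × 4.26 − 0.0420) − 1] = 124.2 / 24.03 = 5.170 mg/L.
Observed yield with endogenous decay: Y_obs = Y / (1 + k_d·θ_c) = 0.415 / (1 + 0.0420 × 14.5) = 0.415 / 1.609 = 0.2579 g VSS/g bCOD.
Substrate removed = Q·(S₀ − S) = 996 m³/d × (1450 − 5.17) g/m³ = 1.44×10^6 g/d = 1439 kg/d.
Net biomass production P_X = Y_obs × Q·(S₀ − S) = 0.2579 × 1439 = 371.2 kg VSS/d.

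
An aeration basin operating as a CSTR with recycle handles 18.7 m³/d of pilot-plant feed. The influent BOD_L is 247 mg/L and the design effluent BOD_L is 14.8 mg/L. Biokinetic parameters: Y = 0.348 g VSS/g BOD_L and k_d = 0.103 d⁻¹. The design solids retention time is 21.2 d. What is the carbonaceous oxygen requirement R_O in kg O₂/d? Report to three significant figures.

R_O ≈ 3.67 kg O₂/d

Y_obs = Y / (1 + k_d θ_c) = 0.348 / (1 + 0.103 × 21.2) = 0.348 / 3.184 = 0.1093.
Mass of BOD_L removed per day: Q(S₀ − S) = 18.7 × 232.2 g/m³ = 4.342 kg/d.
Biomass synthesised: P_X = Y_obs × 4.342 = 0.4746 kg VSS/d.
Carbonaceous O₂ demand = substrate oxidised − cell-mass equivalent = 4.342 − 1.42 × 0.4746 = 3.668 kg O₂/d.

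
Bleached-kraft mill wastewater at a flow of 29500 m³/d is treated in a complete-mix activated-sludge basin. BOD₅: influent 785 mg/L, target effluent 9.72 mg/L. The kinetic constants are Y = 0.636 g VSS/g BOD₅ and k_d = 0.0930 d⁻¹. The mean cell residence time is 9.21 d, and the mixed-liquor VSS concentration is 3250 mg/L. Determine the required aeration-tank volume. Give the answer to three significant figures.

V ≈ 22200 m³

Steady-state biomass mass balance: V·X·(1 + k_d·θ_c) = Y·Q·(S₀ − S)·θ_c, so V = 0.636 × 29500 × (785 − 9.72) × 9.21 / [3250 × (1 + 0.0930 × 9.21)] = 1.34×10^8 / 6034 = 22203 m³.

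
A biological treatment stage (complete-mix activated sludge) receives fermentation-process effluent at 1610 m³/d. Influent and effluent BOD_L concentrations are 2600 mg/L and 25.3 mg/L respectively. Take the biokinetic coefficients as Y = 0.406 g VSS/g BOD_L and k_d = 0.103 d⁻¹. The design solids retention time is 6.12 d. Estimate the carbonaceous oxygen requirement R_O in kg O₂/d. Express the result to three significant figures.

Observed yield with endogenous decay: Y_obs = Y / (1 + k_d·θ_c) = 0.406 / (1 + 0.103 × 6.12) = 0.406 / 1.630 = 0.2490 g VSS/g BOD_L.
Mass of BOD_L removed per day: Q(S₀ − S) = 1610 × 2575 g/m³ = 4145 kg/d.
Net sludge production P_X = 0.2490 × 4145 = 1032 kg VSS/d.
Carbonaceous O₂ demand = substrate oxidised − cell-mass equivalent = 4145 − 1.42 × 1032 = 2679 kg O₂/d.

R_O ≈ 2680 kg O₂/d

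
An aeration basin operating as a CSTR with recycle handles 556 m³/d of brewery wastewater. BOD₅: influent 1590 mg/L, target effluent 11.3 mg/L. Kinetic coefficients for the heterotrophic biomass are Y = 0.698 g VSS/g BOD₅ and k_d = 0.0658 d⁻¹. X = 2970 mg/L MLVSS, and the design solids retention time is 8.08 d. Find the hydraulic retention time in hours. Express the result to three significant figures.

From the SRT design equation V = Y Q (S₀−S) θ_c / [X (1 + k_d θ_c)] = 0.698 × 556 × (1590 − 11.3) × 8.08 / [2970 × (1 + 0.0658 × 8.08)] = 4.95×10^6 / 4549 = 1088 m³.
Hydraulic retention time τ = V/Q = 1088 / 556 = 1.957 d = 46.97 h.

τ ≈ 47.0 h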